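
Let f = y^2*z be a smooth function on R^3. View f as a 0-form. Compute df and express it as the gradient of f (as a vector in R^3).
df = (0) dx + (2*y*z) dy + (y^2) dz; grad f = (0, 2*y*z, y^2)

For a 0-form f, d f = (∂f/∂x) dx + (∂f/∂y) dy + (∂f/∂z) dz. The components of the vector representation are exactly the entries of grad f in Cartesian coordinates:
  ∂f/∂x = 0
  ∂f/∂y = 2*y*z
  ∂f/∂z = y^2.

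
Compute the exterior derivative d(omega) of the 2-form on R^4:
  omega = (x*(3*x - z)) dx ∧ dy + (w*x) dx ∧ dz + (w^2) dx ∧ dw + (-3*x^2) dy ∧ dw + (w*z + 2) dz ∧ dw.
d(omega) = (-x) dx ∧ dy ∧ dz + (x) dx ∧ dz ∧ dw + (-6*x) dx ∧ dy ∧ dw

For a 2-form omega = sum_{i<j} g_{ij} dx_i ∧ dx_j, the exterior derivative is
  d(omega) = sum_{i<j} d(g_{ij}) ∧ dx_i ∧ dx_j = sum_{i<j, k} (∂g_{ij}/∂x_k) dx_k ∧ dx_i ∧ dx_j.
Expand each term, using dx_k ∧ dx_i ∧ dx_j = sgn(permutation) dx_{(a)} ∧ dx_{(b)} ∧ dx_{(c)} with (a < b < c) sorted:
  d(x*(3*x - z)) includes (∂/∂z)(x*(3*x - z)) dz = (-x) dz, which multiplied by dx ∧ dy gives (-x) dx ∧ dy ∧ dz
  d(w*x) includes (∂/∂w)(w*x) dw = (x) dw, which multiplied by dx ∧ dz gives (x) dx ∧ dz ∧ dw
  d(-3*x^2) includes (∂/∂x)(-3*x^2) dx = (-6*x) dx, which multiplied by dy ∧ dw gives (-6*x) dx ∧ dy ∧ dw
Collecting like 3-forms: d(omega) = (-x) dx ∧ dy ∧ dz + (x) dx ∧ dz ∧ dw + (-6*x) dx ∧ dy ∧ dw.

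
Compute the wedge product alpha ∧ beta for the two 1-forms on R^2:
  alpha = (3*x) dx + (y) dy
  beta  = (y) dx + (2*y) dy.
alpha ∧ beta = (y*(6*x - y)) dx ∧ dy

Distribute the wedge, using dx_i ∧ dx_j = -dx_j ∧ dx_i and dx_i ∧ dx_i = 0. For each pair (i, j) with i < j, the coefficient of dx_i ∧ dx_j in alpha ∧ beta is (alpha_i * beta_j - alpha_j * beta_i). Collecting: alpha ∧ beta = (y*(6*x - y)) dx ∧ dy.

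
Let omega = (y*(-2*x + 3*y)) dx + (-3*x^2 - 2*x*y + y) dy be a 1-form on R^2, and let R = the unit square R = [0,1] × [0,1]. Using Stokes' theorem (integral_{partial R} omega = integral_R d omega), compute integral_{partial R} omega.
integral_(partial R) omega = -6

Stokes: integral_partial_R omega = integral_R d omega with d omega = (∂Q/∂x - ∂P/∂y) dx ∧ dy.
  ∂Q/∂x = -6*x - 2*y
  ∂P/∂y = -2*x + 6*y
  integrand = ∂Q/∂x - ∂P/∂y = -4*x - 8*y.
Integrating over R: integral_0^1 integral_0^1 (-4*x - 8*y) dx dy = -6.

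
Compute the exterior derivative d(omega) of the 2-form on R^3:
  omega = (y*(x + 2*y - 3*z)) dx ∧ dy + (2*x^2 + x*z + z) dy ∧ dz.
d(omega) = (4*x - 3*y + z) dx ∧ dy ∧ dz

For a 2-form omega = sum_{i<j} g_{ij} dx_i ∧ dx_j, the exterior derivative is
  d(omega) = sum_{i<j} d(g_{ij}) ∧ dx_i ∧ dx_j = sum_{i<j, k} (∂g_{ij}/∂x_k) dx_k ∧ dx_i ∧ dx_j.
Expand each term, using dx_k ∧ dx_i ∧ dx_j = sgn(permutation) dx_{(a)} ∧ dx_{(b)} ∧ dx_{(c)} with (a < b < c) sorted:
  d(y*(x + 2*y - 3*z)) includes (∂/∂z)(y*(x + 2*y - 3*z)) dz = (-3*y) dz, which multiplied by dx ∧ dy gives (-3*y) dx ∧ dy ∧ dz
  d(2*x^2 + x*z + z) includes (∂/∂x)(2*x^2 + x*z + z) dx = (4*x + z) dx, which multiplied by dy ∧ dz gives (4*x + z) dx ∧ dy ∧ dz
Collecting like 3-forms: d(omega) = (4*x - 3*y + z) dx ∧ dy ∧ dz.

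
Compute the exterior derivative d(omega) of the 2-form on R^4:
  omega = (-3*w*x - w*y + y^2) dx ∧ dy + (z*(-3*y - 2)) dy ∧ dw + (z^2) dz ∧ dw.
d(omega) = (-3*x - y) dx ∧ dy ∧ dw + (3*y + 2) dy ∧ dz ∧ dw

For a 2-form omega = sum_{i<j} g_{ij} dx_i ∧ dx_j, the exterior derivative is
  d(omega) = sum_{i<j} d(g_{ij}) ∧ dx_i ∧ dx_j = sum_{i<j, k} (∂g_{ij}/∂x_k) dx_k ∧ dx_i ∧ dx_j.
Expand each term, using dx_k ∧ dx_i ∧ dx_j = sgn(permutation) dx_{(a)} ∧ dx_{(b)} ∧ dx_{(c)} with (a < b < c) sorted:
  d(-3*w*x - w*y + y^2) includes (∂/∂w)(-3*w*x - w*y + y^2) dw = (-3*x - y) dw, which multiplied by dx ∧ dy gives (-3*x - y) dx ∧ dy ∧ dw
  d(z*(-3*y - 2)) includes (∂/∂z)(z*(-3*y - 2)) dz = (-3*y - 2) dz, which multiplied by dy ∧ dw gives (3*y + 2) dy ∧ dz ∧ dw
Collecting like 3-forms: d(omega) = (-3*x - y) dx ∧ dy ∧ dw + (3*y + 2) dy ∧ dz ∧ dw.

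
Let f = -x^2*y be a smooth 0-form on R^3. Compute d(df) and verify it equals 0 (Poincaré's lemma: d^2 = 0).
d(df) = 0

Step 1: df = sum_i (∂f/∂x_i) dx_i = (-2*x*y) dx + (-x^2) dy + (0) dz.
Step 2: Apply d again. Using the 1-form formula, the coefficient of dx ∧ dy in d(df) is ∂^2 f/∂x ∂y - ∂^2 f/∂y ∂x = (-2*x) - (-2*x) = 0 (equality of mixed partials for smooth f).
Similarly for dx ∧ dz and dy ∧ dz — all coefficients vanish. So d(df) = 0.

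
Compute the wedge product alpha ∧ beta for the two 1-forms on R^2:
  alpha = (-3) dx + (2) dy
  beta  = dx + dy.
alpha ∧ beta = (-5) dx ∧ dy

Distribute the wedge, using dx_i ∧ dx_j = -dx_j ∧ dx_i and dx_i ∧ dx_i = 0. For each pair (i, j) with i < j, the coefficient of dx_i ∧ dx_j in alpha ∧ beta is (alpha_i * beta_j - alpha_j * beta_i). Collecting: alpha ∧ beta = (-5) dx ∧ dy.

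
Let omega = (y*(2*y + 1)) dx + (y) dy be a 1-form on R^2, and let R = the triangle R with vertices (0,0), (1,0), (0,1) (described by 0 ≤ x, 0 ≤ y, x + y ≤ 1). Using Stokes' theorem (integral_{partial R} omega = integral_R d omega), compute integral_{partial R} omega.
integral_(partial R) omega = -7/6

Stokes: integral_partial_R omega = integral_R d omega with d omega = (∂Q/∂x - ∂P/∂y) dx ∧ dy.
  ∂Q/∂x = 0
  ∂P/∂y = 4*y + 1
  integrand = ∂Q/∂x - ∂P/∂y = -4*y - 1.
Integrating over R: integral_0^1 integral_0^{1-x} (-4*y - 1) dy dx = -7/6.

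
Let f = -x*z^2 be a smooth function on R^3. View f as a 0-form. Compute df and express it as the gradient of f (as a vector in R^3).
df = (-z^2) dx + (0) dy + (-2*x*z) dz; grad f = (-z^2, 0, -2*x*z)

For a 0-form f, d f = (∂f/∂x) dx + (∂f/∂y) dy + (∂f/∂z) dz. The components of the vector representation are exactly the entries of grad f in Cartesian coordinates:
  ∂f/∂x = -z^2
  ∂f/∂y = 0
  ∂f/∂z = -2*x*z.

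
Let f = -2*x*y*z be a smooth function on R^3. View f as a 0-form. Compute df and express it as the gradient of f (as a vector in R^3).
df = (-2*y*z) dx + (-2*x*z) dy + (-2*x*y) dz; grad f = (-2*y*z, -2*x*z, -2*x*y)

For a 0-form f, d f = (∂f/∂x) dx + (∂f/∂y) dy + (∂f/∂z) dz. The components of the vector representation are exactly the entries of grad f in Cartesian coordinates:
  ∂f/∂x = -2*y*z
  ∂f/∂y = -2*x*z
  ∂f/∂z = -2*x*y.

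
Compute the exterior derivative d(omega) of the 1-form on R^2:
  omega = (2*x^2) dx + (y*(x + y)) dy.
d(omega) = (y) dx ∧ dy

For a 1-form omega = sum_i f_i dx_i, the exterior derivative is
  d(omega) = sum_{i < j} (∂f_j/∂x_i - ∂f_i/∂x_j) dx_i ∧ dx_j.
  coefficient of dx ∧ dy: ∂f_2/∂x - ∂f_1/∂y = ∂(y*(x + y))/∂x - ∂(2*x^2)/∂y = y
Assembling: d(omega) = (y) dx ∧ dy.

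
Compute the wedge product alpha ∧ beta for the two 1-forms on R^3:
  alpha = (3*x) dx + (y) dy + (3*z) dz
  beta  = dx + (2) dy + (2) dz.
alpha ∧ beta = (6*x - y) dx ∧ dy + (6*x - 3*z) dx ∧ dz + (2*y - 6*z) dy ∧ dz

Distribute the wedge, using dx_i ∧ dx_j = -dx_j ∧ dx_i and dx_i ∧ dx_i = 0. For each pair (i, j) with i < j, the coefficient of dx_i ∧ dx_j in alpha ∧ beta is (alpha_i * beta_j - alpha_j * beta_i). Collecting: alpha ∧ beta = (6*x - y) dx ∧ dy + (6*x - 3*z) dx ∧ dz + (2*y - 6*z) dy ∧ dz.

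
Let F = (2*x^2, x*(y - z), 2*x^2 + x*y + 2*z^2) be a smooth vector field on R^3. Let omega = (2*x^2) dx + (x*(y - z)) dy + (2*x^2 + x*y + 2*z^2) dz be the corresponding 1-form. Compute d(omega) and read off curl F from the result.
d(omega) = (2*x) dy ∧ dz + (-4*x - y) dz ∧ dx + (y - z) dx ∧ dy; curl F = (2*x, -4*x - y, y - z)

d omega = sum_{i<j} (∂f_j/∂x_i - ∂f_i/∂x_j) dx_i ∧ dx_j. Under the identification (dy ∧ dz, dz ∧ dx, dx ∧ dy) ↔ (e_x, e_y, e_z), the coefficients are exactly the components of curl F. Compute:
  ∂R/∂y - ∂Q/∂z = (x) - (-x) = 2*x
  ∂P/∂z - ∂R/∂x = (0) - (4*x + y) = -4*x - y
  ∂Q/∂x - ∂P/∂y = (y - z) - (0) = y - z.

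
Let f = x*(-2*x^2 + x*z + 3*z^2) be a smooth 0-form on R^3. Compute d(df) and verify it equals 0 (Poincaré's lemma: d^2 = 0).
d(df) = 0

Step 1: df = sum_i (∂f/∂x_i) dx_i = (-6*x^2 + 2*x*z + 3*z^2) dx + (0) dy + (x*(x + 6*z)) dz.
Step 2: Apply d again. Using the 1-form formula, the coefficient of dx ∧ dy in d(df) is ∂^2 f/∂x ∂y - ∂^2 f/∂y ∂x = (0) - (0) = 0 (equality of mixed partials for smooth f).
Similarly for dx ∧ dz and dy ∧ dz — all coefficients vanish. So d(df) = 0.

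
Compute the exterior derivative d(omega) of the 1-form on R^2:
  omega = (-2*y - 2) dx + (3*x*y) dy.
d(omega) = (3*y + 2) dx ∧ dy

For a 1-form omega = sum_i f_i dx_i, the exterior derivative is
  d(omega) = sum_{i < j} (∂f_j/∂x_i - ∂f_i/∂x_j) dx_i ∧ dx_j.
  coefficient of dx ∧ dy: ∂f_2/∂x - ∂f_1/∂y = ∂(3*x*y)/∂x - ∂(-2*y - 2)/∂y = 3*y + 2
Assembling: d(omega) = (3*y + 2) dx ∧ dy.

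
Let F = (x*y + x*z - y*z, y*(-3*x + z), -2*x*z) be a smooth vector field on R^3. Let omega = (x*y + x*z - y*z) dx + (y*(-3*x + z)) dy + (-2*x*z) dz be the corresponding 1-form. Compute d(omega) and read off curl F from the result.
d(omega) = (-y) dy ∧ dz + (x - y + 2*z) dz ∧ dx + (-x - 3*y + z) dx ∧ dy; curl F = (-y, x - y + 2*z, -x - 3*y + z)

d omega = sum_{i<j} (∂f_j/∂x_i - ∂f_i/∂x_j) dx_i ∧ dx_j. Under the identification (dy ∧ dz, dz ∧ dx, dx ∧ dy) ↔ (e_x, e_y, e_z), the coefficients are exactly the components of curl F. Compute:
  ∂R/∂y - ∂Q/∂z = (0) - (y) = -y
  ∂P/∂z - ∂R/∂x = (x - y) - (-2*z) = x - y + 2*z
  ∂Q/∂x - ∂P/∂y = (-3*y) - (x - z) = -x - 3*y + z.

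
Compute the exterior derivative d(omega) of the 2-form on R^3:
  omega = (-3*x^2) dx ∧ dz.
d(omega) = 0

For a 2-form omega = sum_{i<j} g_{ij} dx_i ∧ dx_j, the exterior derivative is
  d(omega) = sum_{i<j} d(g_{ij}) ∧ dx_i ∧ dx_j = sum_{i<j, k} (∂g_{ij}/∂x_k) dx_k ∧ dx_i ∧ dx_j.
Expand each term, using dx_k ∧ dx_i ∧ dx_j = sgn(permutation) dx_{(a)} ∧ dx_{(b)} ∧ dx_{(c)} with (a < b < c) sorted:

Collecting like 3-forms: d(omega) = 0.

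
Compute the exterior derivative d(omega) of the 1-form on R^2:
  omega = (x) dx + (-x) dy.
d(omega) = (-1) dx ∧ dy

For a 1-form omega = sum_i f_i dx_i, the exterior derivative is
  d(omega) = sum_{i < j} (∂f_j/∂x_i - ∂f_i/∂x_j) dx_i ∧ dx_j.
  coefficient of dx ∧ dy: ∂f_2/∂x - ∂f_1/∂y = ∂(-x)/∂x - ∂(x)/∂y = -1
Assembling: d(omega) = (-1) dx ∧ dy.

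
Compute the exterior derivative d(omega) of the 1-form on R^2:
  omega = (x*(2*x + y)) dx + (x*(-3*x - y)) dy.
d(omega) = (-7*x - y) dx ∧ dy

For a 1-form omega = sum_i f_i dx_i, the exterior derivative is
  d(omega) = sum_{i < j} (∂f_j/∂x_i - ∂f_i/∂x_j) dx_i ∧ dx_j.
  coefficient of dx ∧ dy: ∂f_2/∂x - ∂f_1/∂y = ∂(x*(-3*x - y))/∂x - ∂(x*(2*x + y))/∂y = -7*x - y
Assembling: d(omega) = (-7*x - y) dx ∧ dy.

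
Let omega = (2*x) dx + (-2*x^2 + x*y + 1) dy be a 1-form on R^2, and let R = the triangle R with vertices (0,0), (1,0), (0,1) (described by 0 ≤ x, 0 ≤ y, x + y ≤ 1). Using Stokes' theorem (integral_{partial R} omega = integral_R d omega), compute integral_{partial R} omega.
integral_(partial R) omega = -1/2

Stokes: integral_partial_R omega = integral_R d omega with d omega = (∂Q/∂x - ∂P/∂y) dx ∧ dy.
  ∂Q/∂x = -4*x + y
  ∂P/∂y = 0
  integrand = ∂Q/∂x - ∂P/∂y = -4*x + y.
Integrating over R: integral_0^1 integral_0^{1-x} (-4*x + y) dy dx = -1/2.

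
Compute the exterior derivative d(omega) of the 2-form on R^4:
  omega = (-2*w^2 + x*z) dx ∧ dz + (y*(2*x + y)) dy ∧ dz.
d(omega) = (-4*w) dx ∧ dz ∧ dw + (2*y) dx ∧ dy ∧ dz

For a 2-form omega = sum_{i<j} g_{ij} dx_i ∧ dx_j, the exterior derivative is
  d(omega) = sum_{i<j} d(g_{ij}) ∧ dx_i ∧ dx_j = sum_{i<j, k} (∂g_{ij}/∂x_k) dx_k ∧ dx_i ∧ dx_j.
Expand each term, using dx_k ∧ dx_i ∧ dx_j = sgn(permutation) dx_{(a)} ∧ dx_{(b)} ∧ dx_{(c)} with (a < b < c) sorted:
  d(-2*w^2 + x*z) includes (∂/∂w)(-2*w^2 + x*z) dw = (-4*w) dw, which multiplied by dx ∧ dz gives (-4*w) dx ∧ dz ∧ dw
  d(y*(2*x + y)) includes (∂/∂x)(y*(2*x + y)) dx = (2*y) dx, which multiplied by dy ∧ dz gives (2*y) dx ∧ dy ∧ dz
Collecting like 3-forms: d(omega) = (-4*w) dx ∧ dz ∧ dw + (2*y) dx ∧ dy ∧ dz.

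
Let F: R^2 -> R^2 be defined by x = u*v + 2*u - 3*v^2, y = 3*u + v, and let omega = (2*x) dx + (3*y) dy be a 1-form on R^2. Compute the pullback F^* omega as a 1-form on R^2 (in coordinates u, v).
F^* omega = (2*u*v^2 + 8*u*v + 35*u - 6*v^3 - 12*v^2 + 9*v) du + (2*u^2*v + 4*u^2 - 18*u*v^2 - 24*u*v + 9*u + 36*v^3 + 3*v) dv

Using F^*(f dg) = (f ∘ F) d(g ∘ F), substitute each coordinate x_i by F_i(u, v) in f_i, and replace dx_i by d F_i = (∂F_i/∂u) du + (∂F_i/∂v) dv.
  For the x component: f_1(F) = 2*u*v + 4*u - 6*v^2; d F_1 = (v + 2) du + (u - 6*v) dv
  For the y component: f_2(F) = 9*u + 3*v; d F_2 = (3) du + (1) dv
Combining and collecting du, dv coefficients:
  coeff of du: 2*u*v^2 + 8*u*v + 35*u - 6*v^3 - 12*v^2 + 9*v
  coeff of dv: 2*u^2*v + 4*u^2 - 18*u*v^2 - 24*u*v + 9*u + 36*v^3 + 3*v
F^* omega = (2*u*v^2 + 8*u*v + 35*u - 6*v^3 - 12*v^2 + 9*v) du + (2*u^2*v + 4*u^2 - 18*u*v^2 - 24*u*v + 9*u + 36*v^3 + 3*v) dv.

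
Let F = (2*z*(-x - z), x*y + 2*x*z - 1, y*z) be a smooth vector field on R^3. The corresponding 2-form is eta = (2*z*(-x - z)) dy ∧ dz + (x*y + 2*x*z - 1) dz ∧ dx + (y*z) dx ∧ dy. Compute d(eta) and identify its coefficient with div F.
d(eta) = (x + y - 2*z) dx ∧ dy ∧ dz; div F = x + y - 2*z

For a 2-form in R^3 of the form above, applying d gives a 3-form with coefficient ∂P/∂x + ∂Q/∂y + ∂R/∂z:
  ∂P/∂x = -2*z
  ∂Q/∂y = x
  ∂R/∂z = y
Sum = x + y - 2*z, which is exactly div F.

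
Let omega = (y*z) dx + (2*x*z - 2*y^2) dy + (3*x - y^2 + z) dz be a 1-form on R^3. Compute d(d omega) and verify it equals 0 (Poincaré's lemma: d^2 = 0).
d(d omega) = 0

Step 1: d omega = sum_{i<j} (∂f_j/∂x_i - ∂f_i/∂x_j) dx_i ∧ dx_j:
  coeff of dx ∧ dy: z
  coeff of dx ∧ dz: 3 - y
  coeff of dy ∧ dz: -2*x - 2*y
Step 2: Apply d again to each 2-form coefficient. The only possible 3-form in R^3 is dx ∧ dy ∧ dz, with coefficient
  ∂(coeff of dy∧dz)/∂x - ∂(coeff of dx∧dz)/∂y + ∂(coeff of dx∧dy)/∂z
  = ∂/∂x (-2*x - 2*y) - ∂/∂y (3 - y) + ∂/∂z (z).
Each of these terms simplifies to sums of mixed partials that cancel in pairs. The result is 0 (by equality of mixed partials for smooth functions — Schwarz / Clairaut).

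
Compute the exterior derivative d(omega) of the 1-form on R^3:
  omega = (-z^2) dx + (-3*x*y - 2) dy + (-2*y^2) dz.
d(omega) = (-3*y) dx ∧ dy + (2*z) dx ∧ dz + (-4*y) dy ∧ dz

For a 1-form omega = sum_i f_i dx_i, the exterior derivative is
  d(omega) = sum_{i < j} (∂f_j/∂x_i - ∂f_i/∂x_j) dx_i ∧ dx_j.
  coefficient of dx ∧ dy: ∂f_2/∂x - ∂f_1/∂y = ∂(-3*x*y - 2)/∂x - ∂(-z^2)/∂y = -3*y
  coefficient of dx ∧ dz: ∂f_3/∂x - ∂f_1/∂z = ∂(-2*y^2)/∂x - ∂(-z^2)/∂z = 2*z
  coefficient of dy ∧ dz: ∂f_3/∂y - ∂f_2/∂z = ∂(-2*y^2)/∂y - ∂(-3*x*y - 2)/∂z = -4*y
Assembling: d(omega) = (-3*y) dx ∧ dy + (2*z) dx ∧ dz + (-4*y) dy ∧ dz.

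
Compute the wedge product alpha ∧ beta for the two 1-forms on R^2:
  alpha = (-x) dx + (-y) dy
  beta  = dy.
alpha ∧ beta = (-x) dx ∧ dy

Distribute the wedge, using dx_i ∧ dx_j = -dx_j ∧ dx_i and dx_i ∧ dx_i = 0. For each pair (i, j) with i < j, the coefficient of dx_i ∧ dx_j in alpha ∧ beta is (alpha_i * beta_j - alpha_j * beta_i). Collecting: alpha ∧ beta = (-x) dx ∧ dy.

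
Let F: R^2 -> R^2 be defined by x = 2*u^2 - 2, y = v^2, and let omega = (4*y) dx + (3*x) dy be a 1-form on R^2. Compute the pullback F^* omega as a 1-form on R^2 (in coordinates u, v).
F^* omega = (16*u*v^2) du + (12*v*(u^2 - 1)) dv

Using F^*(f dg) = (f ∘ F) d(g ∘ F), substitute each coordinate x_i by F_i(u, v) in f_i, and replace dx_i by d F_i = (∂F_i/∂u) du + (∂F_i/∂v) dv.
  For the x component: f_1(F) = 4*v^2; d F_1 = (4*u) du + (0) dv
  For the y component: f_2(F) = 6*u^2 - 6; d F_2 = (0) du + (2*v) dv
Combining and collecting du, dv coefficients:
  coeff of du: 16*u*v^2
  coeff of dv: 12*v*(u^2 - 1)
F^* omega = (16*u*v^2) du + (12*v*(u^2 - 1)) dv.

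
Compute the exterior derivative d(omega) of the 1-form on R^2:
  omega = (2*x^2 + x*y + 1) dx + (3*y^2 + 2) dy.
d(omega) = (-x) dx ∧ dy

For a 1-form omega = sum_i f_i dx_i, the exterior derivative is
  d(omega) = sum_{i < j} (∂f_j/∂x_i - ∂f_i/∂x_j) dx_i ∧ dx_j.
  coefficient of dx ∧ dy: ∂f_2/∂x - ∂f_1/∂y = ∂(3*y^2 + 2)/∂x - ∂(2*x^2 + x*y + 1)/∂y = -x
Assembling: d(omega) = (-x) dx ∧ dy.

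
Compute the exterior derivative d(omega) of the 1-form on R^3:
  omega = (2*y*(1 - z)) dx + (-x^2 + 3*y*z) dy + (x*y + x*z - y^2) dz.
d(omega) = (-2*x + 2*z - 2) dx ∧ dy + (3*y + z) dx ∧ dz + (x - 5*y) dy ∧ dz

For a 1-form omega = sum_i f_i dx_i, the exterior derivative is
  d(omega) = sum_{i < j} (∂f_j/∂x_i - ∂f_i/∂x_j) dx_i ∧ dx_j.
  coefficient of dx ∧ dy: ∂f_2/∂x - ∂f_1/∂y = ∂(-x^2 + 3*y*z)/∂x - ∂(2*y*(1 - z))/∂y = -2*x + 2*z - 2
  coefficient of dx ∧ dz: ∂f_3/∂x - ∂f_1/∂z = ∂(x*y + x*z - y^2)/∂x - ∂(2*y*(1 - z))/∂z = 3*y + z
  coefficient of dy ∧ dz: ∂f_3/∂y - ∂f_2/∂z = ∂(x*y + x*z - y^2)/∂y - ∂(-x^2 + 3*y*z)/∂z = x - 5*y
Assembling: d(omega) = (-2*x + 2*z - 2) dx ∧ dy + (3*y + z) dx ∧ dz + (x - 5*y) dy ∧ dz.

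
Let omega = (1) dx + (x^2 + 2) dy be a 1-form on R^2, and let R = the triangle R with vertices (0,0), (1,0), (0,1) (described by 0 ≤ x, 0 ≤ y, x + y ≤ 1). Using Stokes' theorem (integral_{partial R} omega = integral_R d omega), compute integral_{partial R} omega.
integral_(partial R) omega = 1/3

Stokes: integral_partial_R omega = integral_R d omega with d omega = (∂Q/∂x - ∂P/∂y) dx ∧ dy.
  ∂Q/∂x = 2*x
  ∂P/∂y = 0
  integrand = ∂Q/∂x - ∂P/∂y = 2*x.
Integrating over R: integral_0^1 integral_0^{1-x} (2*x) dy dx = 1/3.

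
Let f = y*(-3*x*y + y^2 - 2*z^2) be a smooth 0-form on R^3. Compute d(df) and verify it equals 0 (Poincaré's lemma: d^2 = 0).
d(df) = 0

Step 1: df = sum_i (∂f/∂x_i) dx_i = (-3*y^2) dx + (-6*x*y + 3*y^2 - 2*z^2) dy + (-4*y*z) dz.
Step 2: Apply d again. Using the 1-form formula, the coefficient of dx ∧ dy in d(df) is ∂^2 f/∂x ∂y - ∂^2 f/∂y ∂x = (-6*y) - (-6*y) = 0 (equality of mixed partials for smooth f).
Similarly for dx ∧ dz and dy ∧ dz — all coefficients vanish. So d(df) = 0.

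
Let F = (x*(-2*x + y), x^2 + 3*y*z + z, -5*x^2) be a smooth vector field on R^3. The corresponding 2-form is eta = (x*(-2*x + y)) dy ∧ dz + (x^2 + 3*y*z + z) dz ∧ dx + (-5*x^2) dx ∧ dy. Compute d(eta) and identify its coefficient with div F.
d(eta) = (-4*x + y + 3*z) dx ∧ dy ∧ dz; div F = -4*x + y + 3*z

For a 2-form in R^3 of the form above, applying d gives a 3-form with coefficient ∂P/∂x + ∂Q/∂y + ∂R/∂z:
  ∂P/∂x = -4*x + y
  ∂Q/∂y = 3*z
  ∂R/∂z = 0
Sum = -4*x + y + 3*z, which is exactly div F.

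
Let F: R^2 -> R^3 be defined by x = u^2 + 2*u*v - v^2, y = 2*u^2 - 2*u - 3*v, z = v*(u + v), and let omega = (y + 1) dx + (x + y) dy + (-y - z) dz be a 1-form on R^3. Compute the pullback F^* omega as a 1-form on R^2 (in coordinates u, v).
F^* omega = (16*u^3 + 10*u^2*v - 18*u^2 - 5*u*v^2 - 24*u*v + 6*u - v^3 - v^2 + 8*v) du + (2*u^3 - 9*u^2*v - 11*u^2 - 3*u*v^2 - u*v + 8*u - 2*v^3 + 15*v^2 + 7*v) dv

Using F^*(f dg) = (f ∘ F) d(g ∘ F), substitute each coordinate x_i by F_i(u, v) in f_i, and replace dx_i by d F_i = (∂F_i/∂u) du + (∂F_i/∂v) dv.
  For the x component: f_1(F) = 2*u^2 - 2*u - 3*v + 1; d F_1 = (2*u + 2*v) du + (2*u - 2*v) dv
  For the y component: f_2(F) = 3*u^2 + 2*u*v - 2*u - v^2 - 3*v; d F_2 = (4*u - 2) du + (-3) dv
  For the z component: f_3(F) = -2*u^2 - u*v + 2*u - v^2 + 3*v; d F_3 = (v) du + (u + 2*v) dv
Combining and collecting du, dv coefficients:
  coeff of du: 16*u^3 + 10*u^2*v - 18*u^2 - 5*u*v^2 - 24*u*v + 6*u - v^3 - v^2 + 8*v
  coeff of dv: 2*u^3 - 9*u^2*v - 11*u^2 - 3*u*v^2 - u*v + 8*u - 2*v^3 + 15*v^2 + 7*v
F^* omega = (16*u^3 + 10*u^2*v - 18*u^2 - 5*u*v^2 - 24*u*v + 6*u - v^3 - v^2 + 8*v) du + (2*u^3 - 9*u^2*v - 11*u^2 - 3*u*v^2 - u*v + 8*u - 2*v^3 + 15*v^2 + 7*v) dv.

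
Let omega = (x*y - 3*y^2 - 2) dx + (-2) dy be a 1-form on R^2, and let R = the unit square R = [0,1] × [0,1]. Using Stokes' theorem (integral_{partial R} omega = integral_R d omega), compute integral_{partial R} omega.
integral_(partial R) omega = 5/2

Stokes: integral_partial_R omega = integral_R d omega with d omega = (∂Q/∂x - ∂P/∂y) dx ∧ dy.
  ∂Q/∂x = 0
  ∂P/∂y = x - 6*y
  integrand = ∂Q/∂x - ∂P/∂y = -x + 6*y.
Integrating over R: integral_0^1 integral_0^1 (-x + 6*y) dx dy = 5/2.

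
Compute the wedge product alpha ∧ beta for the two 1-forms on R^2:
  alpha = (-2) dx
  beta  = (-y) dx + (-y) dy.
alpha ∧ beta = (2*y) dx ∧ dy

Distribute the wedge, using dx_i ∧ dx_j = -dx_j ∧ dx_i and dx_i ∧ dx_i = 0. For each pair (i, j) with i < j, the coefficient of dx_i ∧ dx_j in alpha ∧ beta is (alpha_i * beta_j - alpha_j * beta_i). Collecting: alpha ∧ beta = (2*y) dx ∧ dy.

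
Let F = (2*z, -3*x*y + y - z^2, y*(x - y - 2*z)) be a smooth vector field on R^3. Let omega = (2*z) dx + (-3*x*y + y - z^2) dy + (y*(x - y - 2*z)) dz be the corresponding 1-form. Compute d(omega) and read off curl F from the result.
d(omega) = (x - 2*y) dy ∧ dz + (2 - y) dz ∧ dx + (-3*y) dx ∧ dy; curl F = (x - 2*y, 2 - y, -3*y)

d omega = sum_{i<j} (∂f_j/∂x_i - ∂f_i/∂x_j) dx_i ∧ dx_j. Under the identification (dy ∧ dz, dz ∧ dx, dx ∧ dy) ↔ (e_x, e_y, e_z), the coefficients are exactly the components of curl F. Compute:
  ∂R/∂y - ∂Q/∂z = (x - 2*y - 2*z) - (-2*z) = x - 2*y
  ∂P/∂z - ∂R/∂x = (2) - (y) = 2 - y
  ∂Q/∂x - ∂P/∂y = (-3*y) - (0) = -3*y.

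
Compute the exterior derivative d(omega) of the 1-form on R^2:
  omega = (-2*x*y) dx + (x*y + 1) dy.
d(omega) = (2*x + y) dx ∧ dy

For a 1-form omega = sum_i f_i dx_i, the exterior derivative is
  d(omega) = sum_{i < j} (∂f_j/∂x_i - ∂f_i/∂x_j) dx_i ∧ dx_j.
  coefficient of dx ∧ dy: ∂f_2/∂x - ∂f_1/∂y = ∂(x*y + 1)/∂x - ∂(-2*x*y)/∂y = 2*x + y
Assembling: d(omega) = (2*x + y) dx ∧ dy.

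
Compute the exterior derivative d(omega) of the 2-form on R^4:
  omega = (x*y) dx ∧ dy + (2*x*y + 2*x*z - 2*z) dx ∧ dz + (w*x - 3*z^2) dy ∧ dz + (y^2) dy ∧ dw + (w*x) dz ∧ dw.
d(omega) = (w - 2*x) dx ∧ dy ∧ dz + (x) dy ∧ dz ∧ dw + (w) dx ∧ dz ∧ dw

For a 2-form omega = sum_{i<j} g_{ij} dx_i ∧ dx_j, the exterior derivative is
  d(omega) = sum_{i<j} d(g_{ij}) ∧ dx_i ∧ dx_j = sum_{i<j, k} (∂g_{ij}/∂x_k) dx_k ∧ dx_i ∧ dx_j.
Expand each term, using dx_k ∧ dx_i ∧ dx_j = sgn(permutation) dx_{(a)} ∧ dx_{(b)} ∧ dx_{(c)} with (a < b < c) sorted:
  d(2*x*y + 2*x*z - 2*z) includes (∂/∂y)(2*x*y + 2*x*z - 2*z) dy = (2*x) dy, which multiplied by dx ∧ dz gives (-2*x) dx ∧ dy ∧ dz
  d(w*x - 3*z^2) includes (∂/∂x)(w*x - 3*z^2) dx = (w) dx, which multiplied by dy ∧ dz gives (w) dx ∧ dy ∧ dz
  d(w*x - 3*z^2) includes (∂/∂w)(w*x - 3*z^2) dw = (x) dw, which multiplied by dy ∧ dz gives (x) dy ∧ dz ∧ dw
  d(w*x) includes (∂/∂x)(w*x) dx = (w) dx, which multiplied by dz ∧ dw gives (w) dx ∧ dz ∧ dw
Collecting like 3-forms: d(omega) = (w - 2*x) dx ∧ dy ∧ dz + (x) dy ∧ dz ∧ dw + (w) dx ∧ dz ∧ dw.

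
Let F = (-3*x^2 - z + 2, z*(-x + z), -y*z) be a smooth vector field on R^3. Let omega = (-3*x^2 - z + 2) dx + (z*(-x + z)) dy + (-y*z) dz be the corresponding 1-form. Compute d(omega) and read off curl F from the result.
d(omega) = (x - 3*z) dy ∧ dz + (-1) dz ∧ dx + (-z) dx ∧ dy; curl F = (x - 3*z, -1, -z)

d omega = sum_{i<j} (∂f_j/∂x_i - ∂f_i/∂x_j) dx_i ∧ dx_j. Under the identification (dy ∧ dz, dz ∧ dx, dx ∧ dy) ↔ (e_x, e_y, e_z), the coefficients are exactly the components of curl F. Compute:
  ∂R/∂y - ∂Q/∂z = (-z) - (-x + 2*z) = x - 3*z
  ∂P/∂z - ∂R/∂x = (-1) - (0) = -1
  ∂Q/∂x - ∂P/∂y = (-z) - (0) = -z.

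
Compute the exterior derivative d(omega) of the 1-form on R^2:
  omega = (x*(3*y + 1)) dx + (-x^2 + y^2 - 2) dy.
d(omega) = (-5*x) dx ∧ dy

For a 1-form omega = sum_i f_i dx_i, the exterior derivative is
  d(omega) = sum_{i < j} (∂f_j/∂x_i - ∂f_i/∂x_j) dx_i ∧ dx_j.
  coefficient of dx ∧ dy: ∂f_2/∂x - ∂f_1/∂y = ∂(-x^2 + y^2 - 2)/∂x - ∂(x*(3*y + 1))/∂y = -5*x
Assembling: d(omega) = (-5*x) dx ∧ dy.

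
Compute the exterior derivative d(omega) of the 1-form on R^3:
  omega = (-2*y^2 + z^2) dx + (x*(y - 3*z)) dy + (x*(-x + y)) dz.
d(omega) = (5*y - 3*z) dx ∧ dy + (-2*x + y - 2*z) dx ∧ dz + (4*x) dy ∧ dz

For a 1-form omega = sum_i f_i dx_i, the exterior derivative is
  d(omega) = sum_{i < j} (∂f_j/∂x_i - ∂f_i/∂x_j) dx_i ∧ dx_j.
  coefficient of dx ∧ dy: ∂f_2/∂x - ∂f_1/∂y = ∂(x*(y - 3*z))/∂x - ∂(-2*y^2 + z^2)/∂y = 5*y - 3*z
  coefficient of dx ∧ dz: ∂f_3/∂x - ∂f_1/∂z = ∂(x*(-x + y))/∂x - ∂(-2*y^2 + z^2)/∂z = -2*x + y - 2*z
  coefficient of dy ∧ dz: ∂f_3/∂y - ∂f_2/∂z = ∂(x*(-x + y))/∂y - ∂(x*(y - 3*z))/∂z = 4*x
Assembling: d(omega) = (5*y - 3*z) dx ∧ dy + (-2*x + y - 2*z) dx ∧ dz + (4*x) dy ∧ dz.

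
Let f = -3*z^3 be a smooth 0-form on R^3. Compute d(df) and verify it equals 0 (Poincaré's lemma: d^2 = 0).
d(df) = 0

Step 1: df = sum_i (∂f/∂x_i) dx_i = (0) dx + (0) dy + (-9*z^2) dz.
Step 2: Apply d again. Using the 1-form formula, the coefficient of dx ∧ dy in d(df) is ∂^2 f/∂x ∂y - ∂^2 f/∂y ∂x = (0) - (0) = 0 (equality of mixed partials for smooth f).
Similarly for dx ∧ dz and dy ∧ dz — all coefficients vanish. So d(df) = 0.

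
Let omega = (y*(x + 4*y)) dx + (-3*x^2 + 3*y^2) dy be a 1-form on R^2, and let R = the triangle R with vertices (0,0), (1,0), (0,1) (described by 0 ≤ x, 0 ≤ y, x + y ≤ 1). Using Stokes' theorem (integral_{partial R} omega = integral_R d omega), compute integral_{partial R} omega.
integral_(partial R) omega = -5/2

Stokes: integral_partial_R omega = integral_R d omega with d omega = (∂Q/∂x - ∂P/∂y) dx ∧ dy.
  ∂Q/∂x = -6*x
  ∂P/∂y = x + 8*y
  integrand = ∂Q/∂x - ∂P/∂y = -7*x - 8*y.
Integrating over R: integral_0^1 integral_0^{1-x} (-7*x - 8*y) dy dx = -5/2.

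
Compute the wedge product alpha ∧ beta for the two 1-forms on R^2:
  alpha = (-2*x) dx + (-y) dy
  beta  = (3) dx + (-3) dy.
alpha ∧ beta = (6*x + 3*y) dx ∧ dy

Distribute the wedge, using dx_i ∧ dx_j = -dx_j ∧ dx_i and dx_i ∧ dx_i = 0. For each pair (i, j) with i < j, the coefficient of dx_i ∧ dx_j in alpha ∧ beta is (alpha_i * beta_j - alpha_j * beta_i). Collecting: alpha ∧ beta = (6*x + 3*y) dx ∧ dy.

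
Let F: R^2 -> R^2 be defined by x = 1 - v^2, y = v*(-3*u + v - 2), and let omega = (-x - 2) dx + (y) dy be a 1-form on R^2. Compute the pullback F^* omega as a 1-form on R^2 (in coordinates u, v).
F^* omega = (3*v^2*(3*u - v + 2)) du + (v*(9*u^2 - 9*u*v + 12*u - 6*v + 10)) dv

Using F^*(f dg) = (f ∘ F) d(g ∘ F), substitute each coordinate x_i by F_i(u, v) in f_i, and replace dx_i by d F_i = (∂F_i/∂u) du + (∂F_i/∂v) dv.
  For the x component: f_1(F) = v^2 - 3; d F_1 = (0) du + (-2*v) dv
  For the y component: f_2(F) = v*(-3*u + v - 2); d F_2 = (-3*v) du + (-3*u + 2*v - 2) dv
Combining and collecting du, dv coefficients:
  coeff of du: 3*v^2*(3*u - v + 2)
  coeff of dv: v*(9*u^2 - 9*u*v + 12*u - 6*v + 10)
F^* omega = (3*v^2*(3*u - v + 2)) du + (v*(9*u^2 - 9*u*v + 12*u - 6*v + 10)) dv.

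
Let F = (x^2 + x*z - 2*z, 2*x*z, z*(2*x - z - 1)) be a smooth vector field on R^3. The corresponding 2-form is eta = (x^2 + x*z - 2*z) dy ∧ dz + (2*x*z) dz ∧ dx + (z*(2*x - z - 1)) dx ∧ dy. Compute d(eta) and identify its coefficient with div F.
d(eta) = (4*x - z - 1) dx ∧ dy ∧ dz; div F = 4*x - z - 1

For a 2-form in R^3 of the form above, applying d gives a 3-form with coefficient ∂P/∂x + ∂Q/∂y + ∂R/∂z:
  ∂P/∂x = 2*x + z
  ∂Q/∂y = 0
  ∂R/∂z = 2*x - 2*z - 1
Sum = 4*x - z - 1, which is exactly div F.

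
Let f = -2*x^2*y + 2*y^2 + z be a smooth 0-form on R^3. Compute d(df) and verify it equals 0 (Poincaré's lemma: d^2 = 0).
d(df) = 0

Step 1: df = sum_i (∂f/∂x_i) dx_i = (-4*x*y) dx + (-2*x^2 + 4*y) dy + (1) dz.
Step 2: Apply d again. Using the 1-form formula, the coefficient of dx ∧ dy in d(df) is ∂^2 f/∂x ∂y - ∂^2 f/∂y ∂x = (-4*x) - (-4*x) = 0 (equality of mixed partials for smooth f).
Similarly for dx ∧ dz and dy ∧ dz — all coefficients vanish. So d(df) = 0.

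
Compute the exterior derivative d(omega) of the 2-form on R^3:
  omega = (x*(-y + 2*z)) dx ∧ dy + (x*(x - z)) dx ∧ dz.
d(omega) = (2*x) dx ∧ dy ∧ dz

For a 2-form omega = sum_{i<j} g_{ij} dx_i ∧ dx_j, the exterior derivative is
  d(omega) = sum_{i<j} d(g_{ij}) ∧ dx_i ∧ dx_j = sum_{i<j, k} (∂g_{ij}/∂x_k) dx_k ∧ dx_i ∧ dx_j.
Expand each term, using dx_k ∧ dx_i ∧ dx_j = sgn(permutation) dx_{(a)} ∧ dx_{(b)} ∧ dx_{(c)} with (a < b < c) sorted:
  d(x*(-y + 2*z)) includes (∂/∂z)(x*(-y + 2*z)) dz = (2*x) dz, which multiplied by dx ∧ dy gives (2*x) dx ∧ dy ∧ dz
Collecting like 3-forms: d(omega) = (2*x) dx ∧ dy ∧ dz.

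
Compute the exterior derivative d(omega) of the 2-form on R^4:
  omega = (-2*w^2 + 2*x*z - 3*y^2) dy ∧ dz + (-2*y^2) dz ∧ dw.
d(omega) = (2*z) dx ∧ dy ∧ dz + (-4*w - 4*y) dy ∧ dz ∧ dw

For a 2-form omega = sum_{i<j} g_{ij} dx_i ∧ dx_j, the exterior derivative is
  d(omega) = sum_{i<j} d(g_{ij}) ∧ dx_i ∧ dx_j = sum_{i<j, k} (∂g_{ij}/∂x_k) dx_k ∧ dx_i ∧ dx_j.
Expand each term, using dx_k ∧ dx_i ∧ dx_j = sgn(permutation) dx_{(a)} ∧ dx_{(b)} ∧ dx_{(c)} with (a < b < c) sorted:
  d(-2*w^2 + 2*x*z - 3*y^2) includes (∂/∂x)(-2*w^2 + 2*x*z - 3*y^2) dx = (2*z) dx, which multiplied by dy ∧ dz gives (2*z) dx ∧ dy ∧ dz
  d(-2*w^2 + 2*x*z - 3*y^2) includes (∂/∂w)(-2*w^2 + 2*x*z - 3*y^2) dw = (-4*w) dw, which multiplied by dy ∧ dz gives (-4*w) dy ∧ dz ∧ dw
  d(-2*y^2) includes (∂/∂y)(-2*y^2) dy = (-4*y) dy, which multiplied by dz ∧ dw gives (-4*y) dy ∧ dz ∧ dw
Collecting like 3-forms: d(omega) = (2*z) dx ∧ dy ∧ dz + (-4*w - 4*y) dy ∧ dz ∧ dw.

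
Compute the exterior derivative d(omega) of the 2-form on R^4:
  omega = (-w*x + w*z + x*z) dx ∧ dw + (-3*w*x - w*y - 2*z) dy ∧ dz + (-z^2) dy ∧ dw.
d(omega) = (-w - x) dx ∧ dz ∧ dw + (-3*w) dx ∧ dy ∧ dz + (-3*x - y + 2*z) dy ∧ dz ∧ dw

For a 2-form omega = sum_{i<j} g_{ij} dx_i ∧ dx_j, the exterior derivative is
  d(omega) = sum_{i<j} d(g_{ij}) ∧ dx_i ∧ dx_j = sum_{i<j, k} (∂g_{ij}/∂x_k) dx_k ∧ dx_i ∧ dx_j.
Expand each term, using dx_k ∧ dx_i ∧ dx_j = sgn(permutation) dx_{(a)} ∧ dx_{(b)} ∧ dx_{(c)} with (a < b < c) sorted:
  d(-w*x + w*z + x*z) includes (∂/∂z)(-w*x + w*z + x*z) dz = (w + x) dz, which multiplied by dx ∧ dw gives (-w - x) dx ∧ dz ∧ dw
  d(-3*w*x - w*y - 2*z) includes (∂/∂x)(-3*w*x - w*y - 2*z) dx = (-3*w) dx, which multiplied by dy ∧ dz gives (-3*w) dx ∧ dy ∧ dz
  d(-3*w*x - w*y - 2*z) includes (∂/∂w)(-3*w*x - w*y - 2*z) dw = (-3*x - y) dw, which multiplied by dy ∧ dz gives (-3*x - y) dy ∧ dz ∧ dw
  d(-z^2) includes (∂/∂z)(-z^2) dz = (-2*z) dz, which multiplied by dy ∧ dw gives (2*z) dy ∧ dz ∧ dw
Collecting like 3-forms: d(omega) = (-w - x) dx ∧ dz ∧ dw + (-3*w) dx ∧ dy ∧ dz + (-3*x - y + 2*z) dy ∧ dz ∧ dw.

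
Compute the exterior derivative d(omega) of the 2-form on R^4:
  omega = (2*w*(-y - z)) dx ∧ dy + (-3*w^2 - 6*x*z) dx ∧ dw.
d(omega) = (-2*w) dx ∧ dy ∧ dz + (-2*y - 2*z) dx ∧ dy ∧ dw + (6*x) dx ∧ dz ∧ dw

For a 2-form omega = sum_{i<j} g_{ij} dx_i ∧ dx_j, the exterior derivative is
  d(omega) = sum_{i<j} d(g_{ij}) ∧ dx_i ∧ dx_j = sum_{i<j, k} (∂g_{ij}/∂x_k) dx_k ∧ dx_i ∧ dx_j.
Expand each term, using dx_k ∧ dx_i ∧ dx_j = sgn(permutation) dx_{(a)} ∧ dx_{(b)} ∧ dx_{(c)} with (a < b < c) sorted:
  d(2*w*(-y - z)) includes (∂/∂z)(2*w*(-y - z)) dz = (-2*w) dz, which multiplied by dx ∧ dy gives (-2*w) dx ∧ dy ∧ dz
  d(2*w*(-y - z)) includes (∂/∂w)(2*w*(-y - z)) dw = (-2*y - 2*z) dw, which multiplied by dx ∧ dy gives (-2*y - 2*z) dx ∧ dy ∧ dw
  d(-3*w^2 - 6*x*z) includes (∂/∂z)(-3*w^2 - 6*x*z) dz = (-6*x) dz, which multiplied by dx ∧ dw gives (6*x) dx ∧ dz ∧ dw
Collecting like 3-forms: d(omega) = (-2*w) dx ∧ dy ∧ dz + (-2*y - 2*z) dx ∧ dy ∧ dw + (6*x) dx ∧ dz ∧ dw.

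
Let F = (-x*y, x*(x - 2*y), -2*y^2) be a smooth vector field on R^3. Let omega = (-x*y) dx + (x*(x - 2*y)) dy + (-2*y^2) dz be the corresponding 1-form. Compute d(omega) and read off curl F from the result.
d(omega) = (-4*y) dy ∧ dz + (0) dz ∧ dx + (3*x - 2*y) dx ∧ dy; curl F = (-4*y, 0, 3*x - 2*y)

d omega = sum_{i<j} (∂f_j/∂x_i - ∂f_i/∂x_j) dx_i ∧ dx_j. Under the identification (dy ∧ dz, dz ∧ dx, dx ∧ dy) ↔ (e_x, e_y, e_z), the coefficients are exactly the components of curl F. Compute:
  ∂R/∂y - ∂Q/∂z = (-4*y) - (0) = -4*y
  ∂P/∂z - ∂R/∂x = (0) - (0) = 0
  ∂Q/∂x - ∂P/∂y = (2*x - 2*y) - (-x) = 3*x - 2*y.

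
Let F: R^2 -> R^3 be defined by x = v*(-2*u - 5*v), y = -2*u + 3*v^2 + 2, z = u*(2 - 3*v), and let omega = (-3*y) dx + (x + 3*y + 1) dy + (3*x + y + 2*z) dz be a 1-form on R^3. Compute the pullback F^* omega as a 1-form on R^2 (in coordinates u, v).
F^* omega = (36*u*v^2 - 38*u*v + 16*u + 54*v^3 - 32*v^2 + 6*v - 10) du + (36*u^2*v - 18*u^2 + 42*u*v^2 - 96*u*v + 6*u + 114*v^3 + 102*v) dv

Using F^*(f dg) = (f ∘ F) d(g ∘ F), substitute each coordinate x_i by F_i(u, v) in f_i, and replace dx_i by d F_i = (∂F_i/∂u) du + (∂F_i/∂v) dv.
  For the x component: f_1(F) = 6*u - 9*v^2 - 6; d F_1 = (-2*v) du + (-2*u - 10*v) dv
  For the y component: f_2(F) = -2*u*v - 6*u + 4*v^2 + 7; d F_2 = (-2) du + (6*v) dv
  For the z component: f_3(F) = -12*u*v + 2*u - 12*v^2 + 2; d F_3 = (2 - 3*v) du + (-3*u) dv
Combining and collecting du, dv coefficients:
  coeff of du: 36*u*v^2 - 38*u*v + 16*u + 54*v^3 - 32*v^2 + 6*v - 10
  coeff of dv: 36*u^2*v - 18*u^2 + 42*u*v^2 - 96*u*v + 6*u + 114*v^3 + 102*v
F^* omega = (36*u*v^2 - 38*u*v + 16*u + 54*v^3 - 32*v^2 + 6*v - 10) du + (36*u^2*v - 18*u^2 + 42*u*v^2 - 96*u*v + 6*u + 114*v^3 + 102*v) dv.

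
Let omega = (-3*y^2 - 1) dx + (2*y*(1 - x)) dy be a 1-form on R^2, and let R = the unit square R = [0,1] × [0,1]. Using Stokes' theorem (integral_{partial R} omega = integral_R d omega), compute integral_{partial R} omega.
integral_(partial R) omega = 2

Stokes: integral_partial_R omega = integral_R d omega with d omega = (∂Q/∂x - ∂P/∂y) dx ∧ dy.
  ∂Q/∂x = -2*y
  ∂P/∂y = -6*y
  integrand = ∂Q/∂x - ∂P/∂y = 4*y.
Integrating over R: integral_0^1 integral_0^1 (4*y) dx dy = 2.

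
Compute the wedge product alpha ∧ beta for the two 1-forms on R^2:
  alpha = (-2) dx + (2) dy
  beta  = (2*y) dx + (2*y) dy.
alpha ∧ beta = (-8*y) dx ∧ dy

Distribute the wedge, using dx_i ∧ dx_j = -dx_j ∧ dx_i and dx_i ∧ dx_i = 0. For each pair (i, j) with i < j, the coefficient of dx_i ∧ dx_j in alpha ∧ beta is (alpha_i * beta_j - alpha_j * beta_i). Collecting: alpha ∧ beta = (-8*y) dx ∧ dy.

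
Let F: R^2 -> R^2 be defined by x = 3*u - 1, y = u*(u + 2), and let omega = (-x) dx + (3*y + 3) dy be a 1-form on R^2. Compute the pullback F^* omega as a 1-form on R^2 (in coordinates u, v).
F^* omega = (6*u^3 + 18*u^2 + 9*u + 9) du

Using F^*(f dg) = (f ∘ F) d(g ∘ F), substitute each coordinate x_i by F_i(u, v) in f_i, and replace dx_i by d F_i = (∂F_i/∂u) du + (∂F_i/∂v) dv.
  For the x component: f_1(F) = 1 - 3*u; d F_1 = (3) du + (0) dv
  For the y component: f_2(F) = 3*u^2 + 6*u + 3; d F_2 = (2*u + 2) du + (0) dv
Combining and collecting du, dv coefficients:
  coeff of du: 6*u^3 + 18*u^2 + 9*u + 9
  coeff of dv: 0
F^* omega = (6*u^3 + 18*u^2 + 9*u + 9) du.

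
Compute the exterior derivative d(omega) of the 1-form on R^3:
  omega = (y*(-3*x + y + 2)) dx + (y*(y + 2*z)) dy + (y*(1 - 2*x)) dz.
d(omega) = (3*x - 2*y - 2) dx ∧ dy + (-2*y) dx ∧ dz + (-2*x - 2*y + 1) dy ∧ dz

For a 1-form omega = sum_i f_i dx_i, the exterior derivative is
  d(omega) = sum_{i < j} (∂f_j/∂x_i - ∂f_i/∂x_j) dx_i ∧ dx_j.
  coefficient of dx ∧ dy: ∂f_2/∂x - ∂f_1/∂y = ∂(y*(y + 2*z))/∂x - ∂(y*(-3*x + y + 2))/∂y = 3*x - 2*y - 2
  coefficient of dx ∧ dz: ∂f_3/∂x - ∂f_1/∂z = ∂(y*(1 - 2*x))/∂x - ∂(y*(-3*x + y + 2))/∂z = -2*y
  coefficient of dy ∧ dz: ∂f_3/∂y - ∂f_2/∂z = ∂(y*(1 - 2*x))/∂y - ∂(y*(y + 2*z))/∂z = -2*x - 2*y + 1
Assembling: d(omega) = (3*x - 2*y - 2) dx ∧ dy + (-2*y) dx ∧ dz + (-2*x - 2*y + 1) dy ∧ dz.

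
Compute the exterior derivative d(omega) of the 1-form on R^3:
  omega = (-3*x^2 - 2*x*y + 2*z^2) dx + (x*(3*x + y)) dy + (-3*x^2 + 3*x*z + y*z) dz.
d(omega) = (8*x + y) dx ∧ dy + (-6*x - z) dx ∧ dz + (z) dy ∧ dz

For a 1-form omega = sum_i f_i dx_i, the exterior derivative is
  d(omega) = sum_{i < j} (∂f_j/∂x_i - ∂f_i/∂x_j) dx_i ∧ dx_j.
  coefficient of dx ∧ dy: ∂f_2/∂x - ∂f_1/∂y = ∂(x*(3*x + y))/∂x - ∂(-3*x^2 - 2*x*y + 2*z^2)/∂y = 8*x + y
  coefficient of dx ∧ dz: ∂f_3/∂x - ∂f_1/∂z = ∂(-3*x^2 + 3*x*z + y*z)/∂x - ∂(-3*x^2 - 2*x*y + 2*z^2)/∂z = -6*x - z
  coefficient of dy ∧ dz: ∂f_3/∂y - ∂f_2/∂z = ∂(-3*x^2 + 3*x*z + y*z)/∂y - ∂(x*(3*x + y))/∂z = z
Assembling: d(omega) = (8*x + y) dx ∧ dy + (-6*x - z) dx ∧ dz + (z) dy ∧ dz.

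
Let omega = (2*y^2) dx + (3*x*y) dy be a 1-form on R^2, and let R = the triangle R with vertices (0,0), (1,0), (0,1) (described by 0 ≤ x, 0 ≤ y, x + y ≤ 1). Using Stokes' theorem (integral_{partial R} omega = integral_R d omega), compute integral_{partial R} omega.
integral_(partial R) omega = -1/6

Stokes: integral_partial_R omega = integral_R d omega with d omega = (∂Q/∂x - ∂P/∂y) dx ∧ dy.
  ∂Q/∂x = 3*y
  ∂P/∂y = 4*y
  integrand = ∂Q/∂x - ∂P/∂y = -y.
Integrating over R: integral_0^1 integral_0^{1-x} (-y) dy dx = -1/6.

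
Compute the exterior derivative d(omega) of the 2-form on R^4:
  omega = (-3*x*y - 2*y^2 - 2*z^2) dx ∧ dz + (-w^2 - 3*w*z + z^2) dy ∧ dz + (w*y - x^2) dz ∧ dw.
d(omega) = (3*x + 4*y) dx ∧ dy ∧ dz + (-w - 3*z) dy ∧ dz ∧ dw + (-2*x) dx ∧ dz ∧ dw

For a 2-form omega = sum_{i<j} g_{ij} dx_i ∧ dx_j, the exterior derivative is
  d(omega) = sum_{i<j} d(g_{ij}) ∧ dx_i ∧ dx_j = sum_{i<j, k} (∂g_{ij}/∂x_k) dx_k ∧ dx_i ∧ dx_j.
Expand each term, using dx_k ∧ dx_i ∧ dx_j = sgn(permutation) dx_{(a)} ∧ dx_{(b)} ∧ dx_{(c)} with (a < b < c) sorted:
  d(-3*x*y - 2*y^2 - 2*z^2) includes (∂/∂y)(-3*x*y - 2*y^2 - 2*z^2) dy = (-3*x - 4*y) dy, which multiplied by dx ∧ dz gives (3*x + 4*y) dx ∧ dy ∧ dz
  d(-w^2 - 3*w*z + z^2) includes (∂/∂w)(-w^2 - 3*w*z + z^2) dw = (-2*w - 3*z) dw, which multiplied by dy ∧ dz gives (-2*w - 3*z) dy ∧ dz ∧ dw
  d(w*y - x^2) includes (∂/∂x)(w*y - x^2) dx = (-2*x) dx, which multiplied by dz ∧ dw gives (-2*x) dx ∧ dz ∧ dw
  d(w*y - x^2) includes (∂/∂y)(w*y - x^2) dy = (w) dy, which multiplied by dz ∧ dw gives (w) dy ∧ dz ∧ dw
Collecting like 3-forms: d(omega) = (3*x + 4*y) dx ∧ dy ∧ dz + (-w - 3*z) dy ∧ dz ∧ dw + (-2*x) dx ∧ dz ∧ dw.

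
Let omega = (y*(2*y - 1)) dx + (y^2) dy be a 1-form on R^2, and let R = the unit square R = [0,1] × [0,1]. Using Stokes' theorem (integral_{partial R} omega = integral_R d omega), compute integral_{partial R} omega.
integral_(partial R) omega = -1

Stokes: integral_partial_R omega = integral_R d omega with d omega = (∂Q/∂x - ∂P/∂y) dx ∧ dy.
  ∂Q/∂x = 0
  ∂P/∂y = 4*y - 1
  integrand = ∂Q/∂x - ∂P/∂y = 1 - 4*y.
Integrating over R: integral_0^1 integral_0^1 (1 - 4*y) dx dy = -1.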